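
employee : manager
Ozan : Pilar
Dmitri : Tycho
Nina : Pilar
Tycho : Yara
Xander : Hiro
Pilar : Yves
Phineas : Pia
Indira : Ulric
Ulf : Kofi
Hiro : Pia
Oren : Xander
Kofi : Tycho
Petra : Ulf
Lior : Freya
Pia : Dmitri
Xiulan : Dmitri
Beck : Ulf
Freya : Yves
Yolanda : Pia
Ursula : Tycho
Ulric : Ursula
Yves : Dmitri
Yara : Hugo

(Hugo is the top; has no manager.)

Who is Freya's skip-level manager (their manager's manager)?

Dmitri

Freya reports to Yves, and Yves reports to Dmitri. So Freya's skip-level manager is Dmitri.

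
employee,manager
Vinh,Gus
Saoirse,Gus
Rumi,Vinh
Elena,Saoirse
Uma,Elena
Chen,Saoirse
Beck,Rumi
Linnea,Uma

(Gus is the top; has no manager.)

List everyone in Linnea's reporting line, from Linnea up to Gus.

Linnea -> Uma -> Elena -> Saoirse -> Gus

Linnea reports to Uma. Uma reports to Elena. Elena reports to Saoirse. Saoirse reports to Gus. Gus is at the top.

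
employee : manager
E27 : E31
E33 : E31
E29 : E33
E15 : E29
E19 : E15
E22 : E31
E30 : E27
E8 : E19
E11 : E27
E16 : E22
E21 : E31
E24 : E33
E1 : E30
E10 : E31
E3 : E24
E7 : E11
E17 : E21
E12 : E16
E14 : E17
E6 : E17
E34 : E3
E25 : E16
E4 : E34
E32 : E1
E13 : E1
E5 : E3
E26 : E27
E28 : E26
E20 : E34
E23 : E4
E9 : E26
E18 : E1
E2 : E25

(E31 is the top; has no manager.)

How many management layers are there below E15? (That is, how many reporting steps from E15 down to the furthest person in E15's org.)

2

The longest chain under E15 runs E15 → E19 → E8, which is 2 levels below E15.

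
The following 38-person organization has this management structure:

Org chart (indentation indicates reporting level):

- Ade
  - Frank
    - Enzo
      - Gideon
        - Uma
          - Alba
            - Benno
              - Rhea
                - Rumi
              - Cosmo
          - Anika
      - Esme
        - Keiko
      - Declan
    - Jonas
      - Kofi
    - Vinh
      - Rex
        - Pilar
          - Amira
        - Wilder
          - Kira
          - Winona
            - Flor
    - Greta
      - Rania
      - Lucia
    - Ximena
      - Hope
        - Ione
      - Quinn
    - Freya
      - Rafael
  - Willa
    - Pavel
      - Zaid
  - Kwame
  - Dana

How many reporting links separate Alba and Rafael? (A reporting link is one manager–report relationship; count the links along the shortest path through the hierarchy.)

6

Alba is 4 levels below Frank, and Rafael is 2 levels below Frank (their lowest common manager). The shortest path runs up from Alba to Frank and back down to Rafael: 4 + 2 = 6 links.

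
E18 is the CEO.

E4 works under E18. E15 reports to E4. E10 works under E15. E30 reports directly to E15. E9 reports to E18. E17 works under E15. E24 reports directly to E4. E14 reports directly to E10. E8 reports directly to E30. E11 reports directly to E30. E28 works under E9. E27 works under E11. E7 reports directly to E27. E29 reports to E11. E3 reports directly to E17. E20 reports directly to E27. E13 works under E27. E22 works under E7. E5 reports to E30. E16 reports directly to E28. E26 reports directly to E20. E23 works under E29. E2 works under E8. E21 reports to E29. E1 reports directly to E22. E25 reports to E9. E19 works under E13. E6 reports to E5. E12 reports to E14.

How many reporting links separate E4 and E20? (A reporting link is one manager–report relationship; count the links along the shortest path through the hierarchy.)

5

E20 is in E4's organization: the chain from E20 up to E4 is E20 → E27 → E11 → E30 → E15 → E4, which is 5 links.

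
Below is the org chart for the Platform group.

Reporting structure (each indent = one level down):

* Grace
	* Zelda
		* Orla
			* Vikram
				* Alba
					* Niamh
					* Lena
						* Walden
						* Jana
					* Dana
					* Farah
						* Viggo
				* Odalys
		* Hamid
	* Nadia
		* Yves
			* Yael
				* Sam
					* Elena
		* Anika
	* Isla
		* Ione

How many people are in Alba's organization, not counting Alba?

Alba directly manages Niamh, Lena, Dana, Farah. Niamh has no reports. Under Lena: Jana, Walden (2). Dana has no reports. Under Farah: Viggo (1). So Alba's organization is 4 direct reports plus everyone under them: 1 + 3 + 1 + 2 = 7.

7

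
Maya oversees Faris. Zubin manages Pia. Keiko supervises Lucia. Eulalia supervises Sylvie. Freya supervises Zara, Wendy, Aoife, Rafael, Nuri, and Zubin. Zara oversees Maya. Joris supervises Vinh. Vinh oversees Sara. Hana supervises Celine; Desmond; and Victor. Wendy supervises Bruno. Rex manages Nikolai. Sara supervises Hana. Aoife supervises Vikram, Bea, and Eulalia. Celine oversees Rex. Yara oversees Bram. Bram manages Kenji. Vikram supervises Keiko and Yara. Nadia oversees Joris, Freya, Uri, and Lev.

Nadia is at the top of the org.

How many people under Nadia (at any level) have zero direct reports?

The people in Nadia's organization with no one reporting to them are Lev, Uri, Pia, Sylvie, Bea, Kenji, Lucia, Bruno, Faris, Nuri, Rafael, Victor, Desmond, Nikolai. That is 14.

14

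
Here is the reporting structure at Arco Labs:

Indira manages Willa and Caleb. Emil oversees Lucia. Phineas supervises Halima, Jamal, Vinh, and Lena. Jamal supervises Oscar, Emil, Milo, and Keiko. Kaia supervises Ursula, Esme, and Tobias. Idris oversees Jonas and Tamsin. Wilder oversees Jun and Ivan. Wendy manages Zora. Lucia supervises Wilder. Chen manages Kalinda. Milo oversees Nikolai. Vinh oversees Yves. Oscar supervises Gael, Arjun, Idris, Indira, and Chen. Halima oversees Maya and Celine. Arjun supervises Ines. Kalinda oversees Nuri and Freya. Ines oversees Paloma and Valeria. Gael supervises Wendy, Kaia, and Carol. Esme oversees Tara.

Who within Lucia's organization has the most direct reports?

Wilder

Direct-report counts within Lucia's organization: Lucia has 1; Wilder has 2. The largest is 2, held by Wilder.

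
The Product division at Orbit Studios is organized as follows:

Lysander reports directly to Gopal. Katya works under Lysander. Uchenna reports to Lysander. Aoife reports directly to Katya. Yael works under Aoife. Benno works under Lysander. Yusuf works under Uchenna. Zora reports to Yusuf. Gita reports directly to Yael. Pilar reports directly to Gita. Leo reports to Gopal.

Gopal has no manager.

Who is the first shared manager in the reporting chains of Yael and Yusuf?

Yael's chain of managers is Aoife, Katya, Lysander, Gopal. Yusuf's chain of managers is Uchenna, Lysander, Gopal. The first manager that appears in both chains is Lysander.

Lysander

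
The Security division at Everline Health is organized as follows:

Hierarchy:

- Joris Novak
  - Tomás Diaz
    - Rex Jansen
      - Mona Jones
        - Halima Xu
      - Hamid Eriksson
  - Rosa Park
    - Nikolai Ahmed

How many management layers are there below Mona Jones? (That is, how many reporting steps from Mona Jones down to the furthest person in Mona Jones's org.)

1

The longest chain under Mona Jones runs Mona Jones → Halima Xu, which is 1 level below Mona Jones.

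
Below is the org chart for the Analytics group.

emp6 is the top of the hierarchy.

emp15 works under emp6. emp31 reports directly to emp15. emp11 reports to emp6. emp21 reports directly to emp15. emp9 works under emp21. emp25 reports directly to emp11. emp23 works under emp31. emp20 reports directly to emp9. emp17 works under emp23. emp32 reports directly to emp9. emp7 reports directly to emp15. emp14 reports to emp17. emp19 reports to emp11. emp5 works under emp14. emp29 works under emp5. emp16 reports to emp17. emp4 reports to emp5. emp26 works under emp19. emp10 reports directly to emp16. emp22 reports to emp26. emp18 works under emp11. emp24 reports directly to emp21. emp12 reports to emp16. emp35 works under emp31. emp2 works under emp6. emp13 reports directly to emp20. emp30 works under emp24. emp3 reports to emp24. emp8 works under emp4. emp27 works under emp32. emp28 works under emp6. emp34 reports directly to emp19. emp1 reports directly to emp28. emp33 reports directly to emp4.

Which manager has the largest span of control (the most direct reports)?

Direct-report counts: emp6 has 4; emp28 has 1; emp11 has 3; emp19 has 2; emp26 has 1; emp15 has 3; emp21 has 2; emp24 has 2; emp9 has 2; emp32 has 1; emp20 has 1; emp31 has 2; emp23 has 1; emp17 has 2; emp16 has 2; emp14 has 1; emp5 has 2; emp4 has 2. The largest is 4, held by emp6.

emp6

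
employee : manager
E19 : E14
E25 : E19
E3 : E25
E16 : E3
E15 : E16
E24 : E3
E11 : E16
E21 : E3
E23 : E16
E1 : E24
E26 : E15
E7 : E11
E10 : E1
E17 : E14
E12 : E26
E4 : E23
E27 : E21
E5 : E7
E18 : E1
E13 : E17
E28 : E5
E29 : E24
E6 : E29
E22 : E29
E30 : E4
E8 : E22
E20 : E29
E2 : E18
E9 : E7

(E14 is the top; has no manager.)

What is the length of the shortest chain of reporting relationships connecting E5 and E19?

E5 is in E19's organization: the chain from E5 up to E19 is E5 → E7 → E11 → E16 → E3 → E25 → E19, which is 6 links.

6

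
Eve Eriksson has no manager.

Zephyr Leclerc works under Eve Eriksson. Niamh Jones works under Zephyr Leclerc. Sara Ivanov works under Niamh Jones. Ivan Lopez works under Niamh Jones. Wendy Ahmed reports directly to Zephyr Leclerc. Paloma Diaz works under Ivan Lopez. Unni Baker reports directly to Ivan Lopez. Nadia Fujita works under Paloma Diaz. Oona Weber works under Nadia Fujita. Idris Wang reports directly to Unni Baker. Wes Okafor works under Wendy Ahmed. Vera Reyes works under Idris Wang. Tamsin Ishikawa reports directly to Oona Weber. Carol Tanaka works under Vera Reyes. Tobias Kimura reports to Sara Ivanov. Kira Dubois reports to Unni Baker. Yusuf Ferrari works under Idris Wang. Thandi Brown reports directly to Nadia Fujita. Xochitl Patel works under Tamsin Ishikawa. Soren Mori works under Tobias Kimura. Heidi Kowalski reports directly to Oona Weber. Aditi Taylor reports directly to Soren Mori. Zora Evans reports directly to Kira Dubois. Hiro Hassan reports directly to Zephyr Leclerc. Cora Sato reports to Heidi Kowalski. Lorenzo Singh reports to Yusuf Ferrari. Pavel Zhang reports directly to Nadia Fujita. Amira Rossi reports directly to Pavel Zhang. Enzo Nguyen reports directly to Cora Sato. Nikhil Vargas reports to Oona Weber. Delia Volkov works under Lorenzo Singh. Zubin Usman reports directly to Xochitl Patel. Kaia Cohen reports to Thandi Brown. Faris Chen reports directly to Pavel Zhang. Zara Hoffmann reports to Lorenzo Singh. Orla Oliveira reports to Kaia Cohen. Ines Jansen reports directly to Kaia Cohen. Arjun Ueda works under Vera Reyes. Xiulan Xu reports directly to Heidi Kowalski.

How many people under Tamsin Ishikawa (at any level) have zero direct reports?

The only person in Tamsin Ishikawa's organization with no one reporting to them is Zubin Usman. That is 1.

1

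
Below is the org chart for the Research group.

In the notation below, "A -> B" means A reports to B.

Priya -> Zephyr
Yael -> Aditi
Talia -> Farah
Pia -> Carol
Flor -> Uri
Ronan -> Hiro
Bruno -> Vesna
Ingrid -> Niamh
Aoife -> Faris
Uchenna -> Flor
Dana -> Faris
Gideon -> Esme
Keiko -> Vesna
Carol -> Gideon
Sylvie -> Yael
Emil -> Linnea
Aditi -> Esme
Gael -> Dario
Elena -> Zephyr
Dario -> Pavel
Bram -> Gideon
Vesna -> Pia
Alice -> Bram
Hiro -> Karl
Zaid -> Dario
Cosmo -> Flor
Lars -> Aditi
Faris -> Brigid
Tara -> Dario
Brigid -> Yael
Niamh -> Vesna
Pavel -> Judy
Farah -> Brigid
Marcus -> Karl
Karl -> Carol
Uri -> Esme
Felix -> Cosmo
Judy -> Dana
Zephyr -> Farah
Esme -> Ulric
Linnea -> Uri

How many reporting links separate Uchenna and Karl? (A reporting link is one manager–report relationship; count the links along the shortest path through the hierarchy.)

Uchenna is 3 levels below Esme, and Karl is 3 levels below Esme (their lowest common manager). The shortest path runs up from Uchenna to Esme and back down to Karl: 3 + 3 = 6 links.

6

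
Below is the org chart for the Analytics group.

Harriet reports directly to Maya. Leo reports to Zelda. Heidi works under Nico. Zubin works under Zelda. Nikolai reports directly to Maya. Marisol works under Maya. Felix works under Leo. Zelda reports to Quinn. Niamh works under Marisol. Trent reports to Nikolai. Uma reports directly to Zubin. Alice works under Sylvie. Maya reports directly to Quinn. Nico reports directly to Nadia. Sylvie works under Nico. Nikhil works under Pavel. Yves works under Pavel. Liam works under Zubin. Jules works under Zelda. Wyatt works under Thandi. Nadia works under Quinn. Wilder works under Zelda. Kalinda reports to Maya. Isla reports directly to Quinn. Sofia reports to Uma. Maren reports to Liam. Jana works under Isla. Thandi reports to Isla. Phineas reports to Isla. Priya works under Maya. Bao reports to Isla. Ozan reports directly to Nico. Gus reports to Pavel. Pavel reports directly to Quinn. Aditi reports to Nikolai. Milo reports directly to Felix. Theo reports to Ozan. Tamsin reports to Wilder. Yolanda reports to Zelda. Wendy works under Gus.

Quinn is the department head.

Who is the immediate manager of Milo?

Felix

Milo reports directly to Felix.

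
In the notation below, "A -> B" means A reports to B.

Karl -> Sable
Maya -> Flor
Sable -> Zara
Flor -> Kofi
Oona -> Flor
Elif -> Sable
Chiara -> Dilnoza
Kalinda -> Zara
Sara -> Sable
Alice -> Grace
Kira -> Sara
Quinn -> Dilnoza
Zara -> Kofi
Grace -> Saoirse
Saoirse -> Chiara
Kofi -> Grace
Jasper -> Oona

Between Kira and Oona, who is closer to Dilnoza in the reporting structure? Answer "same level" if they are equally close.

Kira is 8 levels below Dilnoza; Oona is 6. Oona is higher.

Oona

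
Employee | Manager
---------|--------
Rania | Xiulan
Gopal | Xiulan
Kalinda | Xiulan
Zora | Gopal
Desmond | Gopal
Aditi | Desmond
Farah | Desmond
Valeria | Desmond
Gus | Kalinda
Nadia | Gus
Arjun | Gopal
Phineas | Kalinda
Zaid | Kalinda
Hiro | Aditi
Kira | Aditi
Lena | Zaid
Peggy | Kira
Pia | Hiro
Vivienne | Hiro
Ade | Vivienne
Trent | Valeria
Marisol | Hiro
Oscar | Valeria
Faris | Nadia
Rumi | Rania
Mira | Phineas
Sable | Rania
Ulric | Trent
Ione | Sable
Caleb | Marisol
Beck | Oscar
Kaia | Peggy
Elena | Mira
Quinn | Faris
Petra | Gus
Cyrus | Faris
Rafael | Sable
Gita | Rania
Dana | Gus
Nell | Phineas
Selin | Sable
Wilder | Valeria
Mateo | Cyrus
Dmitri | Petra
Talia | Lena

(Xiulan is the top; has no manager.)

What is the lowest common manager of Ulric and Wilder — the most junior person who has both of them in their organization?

Ulric's chain of managers is Trent, Valeria, Desmond, Gopal, Xiulan. Wilder's chain of managers is Valeria, Desmond, Gopal, Xiulan. The first manager that appears in both chains is Valeria.

Valeria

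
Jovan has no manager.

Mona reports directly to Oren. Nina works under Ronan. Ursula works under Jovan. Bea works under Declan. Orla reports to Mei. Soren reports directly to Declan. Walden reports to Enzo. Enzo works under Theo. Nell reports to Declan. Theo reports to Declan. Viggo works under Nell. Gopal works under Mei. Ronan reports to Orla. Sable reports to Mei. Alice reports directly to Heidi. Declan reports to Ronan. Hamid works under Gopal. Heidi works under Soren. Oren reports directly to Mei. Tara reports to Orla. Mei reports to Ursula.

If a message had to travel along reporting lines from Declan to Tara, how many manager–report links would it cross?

3

Declan is 2 levels below Orla, and Tara is 1 level below Orla (their lowest common manager). The shortest path runs up from Declan to Orla and back down to Tara: 2 + 1 = 3 links.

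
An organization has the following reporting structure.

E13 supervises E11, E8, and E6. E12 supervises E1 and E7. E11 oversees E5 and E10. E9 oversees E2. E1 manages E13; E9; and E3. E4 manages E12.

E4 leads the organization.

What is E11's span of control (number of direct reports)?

E11 directly manages E5, E10. That is 2 direct reports.

2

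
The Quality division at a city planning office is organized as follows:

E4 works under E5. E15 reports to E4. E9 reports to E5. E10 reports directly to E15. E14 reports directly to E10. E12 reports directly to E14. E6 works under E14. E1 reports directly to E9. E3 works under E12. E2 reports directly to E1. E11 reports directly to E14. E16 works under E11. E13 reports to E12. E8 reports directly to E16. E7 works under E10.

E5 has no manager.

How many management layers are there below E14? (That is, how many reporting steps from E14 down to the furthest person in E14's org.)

The longest chain under E14 runs E14 → E11 → E16 → E8, which is 3 levels below E14.

3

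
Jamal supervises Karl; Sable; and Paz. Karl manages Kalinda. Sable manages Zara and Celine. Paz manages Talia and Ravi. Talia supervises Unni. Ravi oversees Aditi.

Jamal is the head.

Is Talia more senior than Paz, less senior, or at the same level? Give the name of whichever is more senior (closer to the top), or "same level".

Paz

Talia is 2 levels below Jamal; Paz is 1. Paz is higher.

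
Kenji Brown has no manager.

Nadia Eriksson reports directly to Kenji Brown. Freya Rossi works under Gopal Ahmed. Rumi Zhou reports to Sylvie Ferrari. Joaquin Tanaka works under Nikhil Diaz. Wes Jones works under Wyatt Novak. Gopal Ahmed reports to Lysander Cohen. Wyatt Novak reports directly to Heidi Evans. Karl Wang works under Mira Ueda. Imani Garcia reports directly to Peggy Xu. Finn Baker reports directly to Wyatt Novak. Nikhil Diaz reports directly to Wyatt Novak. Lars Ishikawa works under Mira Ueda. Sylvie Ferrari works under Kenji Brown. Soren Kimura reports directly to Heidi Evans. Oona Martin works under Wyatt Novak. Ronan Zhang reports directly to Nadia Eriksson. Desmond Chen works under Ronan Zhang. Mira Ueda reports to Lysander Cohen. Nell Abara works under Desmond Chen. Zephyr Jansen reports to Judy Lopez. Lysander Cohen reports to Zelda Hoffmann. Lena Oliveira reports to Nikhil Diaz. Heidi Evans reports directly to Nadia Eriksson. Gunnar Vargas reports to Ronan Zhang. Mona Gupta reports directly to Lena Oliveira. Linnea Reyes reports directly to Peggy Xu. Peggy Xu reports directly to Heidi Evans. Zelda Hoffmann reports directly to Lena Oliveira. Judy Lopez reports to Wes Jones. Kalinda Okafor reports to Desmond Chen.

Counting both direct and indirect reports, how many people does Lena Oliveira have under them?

8

Lena Oliveira directly manages Zelda Hoffmann, Mona Gupta. Under Zelda Hoffmann: Lysander Cohen, Gopal Ahmed, Freya Rossi, Mira Ueda, Lars Ishikawa, Karl Wang (6). Mona Gupta has no reports. So Lena Oliveira's organization is 2 direct reports plus everyone under them: 7 + 1 = 8.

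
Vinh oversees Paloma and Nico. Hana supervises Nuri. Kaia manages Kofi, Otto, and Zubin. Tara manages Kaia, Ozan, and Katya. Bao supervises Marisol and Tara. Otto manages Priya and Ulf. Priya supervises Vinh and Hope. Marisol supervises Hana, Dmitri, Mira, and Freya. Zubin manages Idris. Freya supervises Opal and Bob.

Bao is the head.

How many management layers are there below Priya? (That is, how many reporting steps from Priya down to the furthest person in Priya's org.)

The longest chain under Priya runs Priya → Vinh → Nico, which is 2 levels below Priya.

2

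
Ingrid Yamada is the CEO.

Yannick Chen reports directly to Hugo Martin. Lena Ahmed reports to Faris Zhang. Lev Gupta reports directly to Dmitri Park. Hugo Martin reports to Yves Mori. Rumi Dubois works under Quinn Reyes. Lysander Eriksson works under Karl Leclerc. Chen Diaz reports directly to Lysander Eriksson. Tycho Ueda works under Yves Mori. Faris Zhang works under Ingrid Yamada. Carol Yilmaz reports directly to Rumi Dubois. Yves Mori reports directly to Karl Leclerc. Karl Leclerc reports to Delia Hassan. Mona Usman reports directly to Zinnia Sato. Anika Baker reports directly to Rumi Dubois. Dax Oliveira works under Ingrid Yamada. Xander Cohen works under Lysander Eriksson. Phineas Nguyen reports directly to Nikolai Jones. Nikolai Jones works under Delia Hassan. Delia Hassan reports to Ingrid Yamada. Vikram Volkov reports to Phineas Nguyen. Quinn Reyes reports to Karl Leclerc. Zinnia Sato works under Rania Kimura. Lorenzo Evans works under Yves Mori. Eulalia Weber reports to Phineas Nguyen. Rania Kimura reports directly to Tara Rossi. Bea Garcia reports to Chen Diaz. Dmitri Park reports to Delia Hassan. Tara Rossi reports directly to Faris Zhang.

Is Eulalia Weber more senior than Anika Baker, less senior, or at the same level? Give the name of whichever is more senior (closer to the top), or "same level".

Eulalia Weber is 4 levels below Ingrid Yamada; Anika Baker is 5. Eulalia Weber is higher.

Eulalia Weber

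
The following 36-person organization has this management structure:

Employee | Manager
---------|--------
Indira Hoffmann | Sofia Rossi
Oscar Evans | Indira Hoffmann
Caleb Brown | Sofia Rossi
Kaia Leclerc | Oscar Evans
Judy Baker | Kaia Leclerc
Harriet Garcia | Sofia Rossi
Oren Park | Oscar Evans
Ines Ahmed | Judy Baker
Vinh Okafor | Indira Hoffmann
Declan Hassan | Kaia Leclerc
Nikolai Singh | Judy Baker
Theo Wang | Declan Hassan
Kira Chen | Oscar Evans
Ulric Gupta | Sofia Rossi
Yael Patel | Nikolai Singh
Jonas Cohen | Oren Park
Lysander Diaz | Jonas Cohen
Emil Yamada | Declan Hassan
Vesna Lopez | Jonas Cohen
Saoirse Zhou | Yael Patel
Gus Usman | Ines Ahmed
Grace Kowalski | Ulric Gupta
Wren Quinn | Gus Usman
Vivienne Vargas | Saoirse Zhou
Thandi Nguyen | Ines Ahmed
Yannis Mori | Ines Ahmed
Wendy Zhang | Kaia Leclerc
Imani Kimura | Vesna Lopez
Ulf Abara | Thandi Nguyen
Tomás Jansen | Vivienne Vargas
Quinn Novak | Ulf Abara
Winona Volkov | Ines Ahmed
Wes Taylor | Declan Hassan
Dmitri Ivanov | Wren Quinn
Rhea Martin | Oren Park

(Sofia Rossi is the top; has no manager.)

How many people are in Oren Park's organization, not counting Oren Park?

5

Oren Park directly manages Jonas Cohen, Rhea Martin. Under Jonas Cohen: Vesna Lopez, Imani Kimura, Lysander Diaz (3). Rhea Martin has no reports. So Oren Park's organization is 2 direct reports plus everyone under them: 4 + 1 = 5.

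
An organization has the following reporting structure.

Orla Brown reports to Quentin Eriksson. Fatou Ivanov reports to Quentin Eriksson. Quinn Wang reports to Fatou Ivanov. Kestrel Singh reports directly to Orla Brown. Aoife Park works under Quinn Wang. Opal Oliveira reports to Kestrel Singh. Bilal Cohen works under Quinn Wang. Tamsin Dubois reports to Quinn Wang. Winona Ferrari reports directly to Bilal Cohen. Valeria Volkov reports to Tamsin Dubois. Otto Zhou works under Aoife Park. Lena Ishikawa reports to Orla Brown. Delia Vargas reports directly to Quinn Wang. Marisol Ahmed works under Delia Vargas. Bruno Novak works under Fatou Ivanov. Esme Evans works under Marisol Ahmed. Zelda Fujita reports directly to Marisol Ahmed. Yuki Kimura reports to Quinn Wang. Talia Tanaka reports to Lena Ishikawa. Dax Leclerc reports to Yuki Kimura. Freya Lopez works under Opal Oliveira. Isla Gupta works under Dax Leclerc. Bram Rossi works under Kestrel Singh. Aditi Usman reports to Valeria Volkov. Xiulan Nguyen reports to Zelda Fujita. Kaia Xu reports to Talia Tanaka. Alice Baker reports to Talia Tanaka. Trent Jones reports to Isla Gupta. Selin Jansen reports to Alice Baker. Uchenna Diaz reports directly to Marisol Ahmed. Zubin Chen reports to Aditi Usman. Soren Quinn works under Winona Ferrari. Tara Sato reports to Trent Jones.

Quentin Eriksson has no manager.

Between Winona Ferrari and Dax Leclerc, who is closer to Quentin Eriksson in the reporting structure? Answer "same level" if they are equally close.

same level

Both Winona Ferrari and Dax Leclerc are 4 levels below Quentin Eriksson.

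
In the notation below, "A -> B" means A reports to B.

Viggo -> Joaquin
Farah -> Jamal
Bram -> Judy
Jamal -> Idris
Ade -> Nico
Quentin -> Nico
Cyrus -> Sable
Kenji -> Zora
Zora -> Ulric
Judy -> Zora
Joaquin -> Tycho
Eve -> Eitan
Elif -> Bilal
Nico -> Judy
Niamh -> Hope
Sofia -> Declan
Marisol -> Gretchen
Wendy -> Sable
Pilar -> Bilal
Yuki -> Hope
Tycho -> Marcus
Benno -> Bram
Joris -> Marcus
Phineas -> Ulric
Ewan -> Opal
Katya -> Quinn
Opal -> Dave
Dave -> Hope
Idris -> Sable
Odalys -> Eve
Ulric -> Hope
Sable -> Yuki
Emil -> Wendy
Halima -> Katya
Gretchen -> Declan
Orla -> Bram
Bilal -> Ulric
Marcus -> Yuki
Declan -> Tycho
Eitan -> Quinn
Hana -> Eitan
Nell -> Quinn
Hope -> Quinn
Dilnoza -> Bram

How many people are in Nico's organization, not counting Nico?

Nico directly manages Quentin, Ade. Quentin has no reports. Ade has no reports. So Nico's organization is 2 direct reports plus everyone under them: 1 + 1 = 2.

2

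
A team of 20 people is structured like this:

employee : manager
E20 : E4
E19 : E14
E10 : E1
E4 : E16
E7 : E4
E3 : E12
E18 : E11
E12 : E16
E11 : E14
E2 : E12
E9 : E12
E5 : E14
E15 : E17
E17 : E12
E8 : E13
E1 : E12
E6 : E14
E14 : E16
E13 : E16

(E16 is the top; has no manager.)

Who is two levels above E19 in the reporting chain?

E19 reports to E14, and E14 reports to E16. So E19's skip-level manager is E16.

E16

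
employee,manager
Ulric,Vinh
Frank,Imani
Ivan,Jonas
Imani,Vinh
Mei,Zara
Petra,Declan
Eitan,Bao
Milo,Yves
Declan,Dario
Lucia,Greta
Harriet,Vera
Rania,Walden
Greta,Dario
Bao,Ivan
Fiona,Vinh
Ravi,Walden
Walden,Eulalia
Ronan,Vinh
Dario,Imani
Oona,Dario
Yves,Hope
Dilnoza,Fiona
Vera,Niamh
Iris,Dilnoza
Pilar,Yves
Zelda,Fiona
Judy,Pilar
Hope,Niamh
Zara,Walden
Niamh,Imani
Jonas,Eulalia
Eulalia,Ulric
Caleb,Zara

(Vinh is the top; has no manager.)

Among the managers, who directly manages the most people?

Direct-report counts: Vinh has 4; Fiona has 2; Dilnoza has 1; Ulric has 1; Eulalia has 2; Jonas has 1; Ivan has 1; Bao has 1; Walden has 3; Zara has 2; Imani has 3; Niamh has 2; Vera has 1; Hope has 1; Yves has 2; Pilar has 1; Dario has 3; Declan has 1; Greta has 1. The largest is 4, held by Vinh.

Vinh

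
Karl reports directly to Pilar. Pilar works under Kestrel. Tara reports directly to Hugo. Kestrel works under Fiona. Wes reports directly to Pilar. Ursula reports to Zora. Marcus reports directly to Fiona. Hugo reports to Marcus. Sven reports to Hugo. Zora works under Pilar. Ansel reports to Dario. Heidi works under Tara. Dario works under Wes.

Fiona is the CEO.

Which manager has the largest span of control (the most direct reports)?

Pilar

Direct-report counts: Fiona has 2; Marcus has 1; Hugo has 2; Tara has 1; Kestrel has 1; Pilar has 3; Zora has 1; Wes has 1; Dario has 1. The largest is 3, held by Pilar.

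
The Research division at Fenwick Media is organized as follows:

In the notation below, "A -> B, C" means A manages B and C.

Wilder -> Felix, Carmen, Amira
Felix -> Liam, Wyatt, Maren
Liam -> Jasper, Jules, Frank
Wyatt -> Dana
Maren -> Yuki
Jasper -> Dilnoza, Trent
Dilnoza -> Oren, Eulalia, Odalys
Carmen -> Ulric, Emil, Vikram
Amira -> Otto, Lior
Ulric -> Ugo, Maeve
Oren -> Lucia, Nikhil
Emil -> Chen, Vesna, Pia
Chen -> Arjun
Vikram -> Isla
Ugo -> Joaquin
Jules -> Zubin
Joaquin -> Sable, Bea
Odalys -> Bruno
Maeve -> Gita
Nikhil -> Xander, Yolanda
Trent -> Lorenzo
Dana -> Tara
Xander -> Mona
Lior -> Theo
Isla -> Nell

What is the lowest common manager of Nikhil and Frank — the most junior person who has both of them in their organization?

Liam

Nikhil's chain of managers is Oren, Dilnoza, Jasper, Liam, Felix, Wilder. Frank's chain of managers is Liam, Felix, Wilder. The first manager that appears in both chains is Liam.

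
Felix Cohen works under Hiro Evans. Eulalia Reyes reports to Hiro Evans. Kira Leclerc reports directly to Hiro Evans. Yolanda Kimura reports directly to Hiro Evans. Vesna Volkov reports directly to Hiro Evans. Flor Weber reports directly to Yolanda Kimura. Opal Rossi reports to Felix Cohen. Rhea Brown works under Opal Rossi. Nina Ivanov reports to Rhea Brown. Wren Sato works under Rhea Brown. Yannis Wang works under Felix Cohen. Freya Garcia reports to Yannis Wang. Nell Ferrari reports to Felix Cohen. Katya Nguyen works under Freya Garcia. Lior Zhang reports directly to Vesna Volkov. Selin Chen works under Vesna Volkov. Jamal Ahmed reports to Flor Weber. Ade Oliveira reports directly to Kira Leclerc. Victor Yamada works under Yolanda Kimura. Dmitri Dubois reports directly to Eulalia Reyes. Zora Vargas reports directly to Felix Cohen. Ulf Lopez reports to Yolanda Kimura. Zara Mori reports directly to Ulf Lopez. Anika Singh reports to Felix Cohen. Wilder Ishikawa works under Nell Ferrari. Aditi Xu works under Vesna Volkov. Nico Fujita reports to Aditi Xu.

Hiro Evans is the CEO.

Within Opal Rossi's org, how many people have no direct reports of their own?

2

The people in Opal Rossi's organization with no one reporting to them are Wren Sato, Nina Ivanov. That is 2.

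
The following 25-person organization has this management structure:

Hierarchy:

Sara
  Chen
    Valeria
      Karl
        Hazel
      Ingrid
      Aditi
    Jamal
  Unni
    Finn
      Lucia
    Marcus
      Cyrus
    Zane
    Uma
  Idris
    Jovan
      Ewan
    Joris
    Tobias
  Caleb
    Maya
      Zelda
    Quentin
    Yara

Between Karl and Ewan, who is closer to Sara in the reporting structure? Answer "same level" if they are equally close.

same level

Both Karl and Ewan are 3 levels below Sara.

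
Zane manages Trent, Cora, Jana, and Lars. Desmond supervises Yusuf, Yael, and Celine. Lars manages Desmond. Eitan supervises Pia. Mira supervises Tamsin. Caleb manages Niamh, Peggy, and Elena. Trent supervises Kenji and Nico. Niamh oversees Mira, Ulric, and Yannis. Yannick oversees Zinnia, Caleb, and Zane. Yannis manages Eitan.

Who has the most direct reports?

Direct-report counts: Yannick has 3; Zane has 4; Trent has 2; Lars has 1; Desmond has 3; Caleb has 3; Niamh has 3; Yannis has 1; Eitan has 1; Mira has 1. The largest is 4, held by Zane.

Zane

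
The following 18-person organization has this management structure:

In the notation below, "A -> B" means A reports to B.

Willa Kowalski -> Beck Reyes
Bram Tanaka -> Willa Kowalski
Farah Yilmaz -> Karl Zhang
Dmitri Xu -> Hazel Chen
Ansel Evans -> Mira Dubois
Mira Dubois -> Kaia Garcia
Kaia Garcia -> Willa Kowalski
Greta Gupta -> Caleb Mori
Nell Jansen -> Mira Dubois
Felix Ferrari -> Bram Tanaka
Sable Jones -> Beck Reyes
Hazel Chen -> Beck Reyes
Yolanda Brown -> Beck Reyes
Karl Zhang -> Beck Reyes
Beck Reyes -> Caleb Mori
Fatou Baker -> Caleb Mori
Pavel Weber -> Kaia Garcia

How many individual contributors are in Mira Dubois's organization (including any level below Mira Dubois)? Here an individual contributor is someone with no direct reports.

2

The people in Mira Dubois's organization with no one reporting to them are Ansel Evans, Nell Jansen. That is 2.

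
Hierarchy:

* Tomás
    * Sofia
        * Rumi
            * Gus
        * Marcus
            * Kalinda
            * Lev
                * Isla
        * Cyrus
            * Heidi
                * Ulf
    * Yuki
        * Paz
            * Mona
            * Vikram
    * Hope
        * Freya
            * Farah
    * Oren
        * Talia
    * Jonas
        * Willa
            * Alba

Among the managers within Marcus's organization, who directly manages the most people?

Marcus

Direct-report counts within Marcus's organization: Marcus has 2; Lev has 1. The largest is 2, held by Marcus.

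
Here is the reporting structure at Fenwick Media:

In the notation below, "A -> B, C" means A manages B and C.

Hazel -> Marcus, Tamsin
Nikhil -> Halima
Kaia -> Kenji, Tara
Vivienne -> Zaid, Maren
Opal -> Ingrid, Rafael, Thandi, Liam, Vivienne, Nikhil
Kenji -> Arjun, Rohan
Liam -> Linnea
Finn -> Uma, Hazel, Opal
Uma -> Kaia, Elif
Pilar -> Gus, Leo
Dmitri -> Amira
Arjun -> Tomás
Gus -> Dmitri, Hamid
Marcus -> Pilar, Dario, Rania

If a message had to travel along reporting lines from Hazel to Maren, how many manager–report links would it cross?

4

Hazel is 1 level below Finn, and Maren is 3 levels below Finn (their lowest common manager). The shortest path runs up from Hazel to Finn and back down to Maren: 1 + 3 = 4 links.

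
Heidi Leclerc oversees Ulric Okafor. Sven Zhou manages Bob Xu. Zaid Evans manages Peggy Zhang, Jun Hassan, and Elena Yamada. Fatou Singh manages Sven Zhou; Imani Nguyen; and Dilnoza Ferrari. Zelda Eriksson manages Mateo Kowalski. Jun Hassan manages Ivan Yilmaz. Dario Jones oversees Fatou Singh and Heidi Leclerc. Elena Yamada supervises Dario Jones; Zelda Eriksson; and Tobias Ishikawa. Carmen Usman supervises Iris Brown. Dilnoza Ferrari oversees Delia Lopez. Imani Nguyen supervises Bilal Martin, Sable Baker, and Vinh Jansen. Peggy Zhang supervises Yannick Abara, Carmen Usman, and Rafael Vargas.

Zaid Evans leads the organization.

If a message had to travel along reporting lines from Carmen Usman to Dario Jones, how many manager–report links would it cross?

Carmen Usman is 2 levels below Zaid Evans, and Dario Jones is 2 levels below Zaid Evans (their lowest common manager). The shortest path runs up from Carmen Usman to Zaid Evans and back down to Dario Jones: 2 + 2 = 4 links.

4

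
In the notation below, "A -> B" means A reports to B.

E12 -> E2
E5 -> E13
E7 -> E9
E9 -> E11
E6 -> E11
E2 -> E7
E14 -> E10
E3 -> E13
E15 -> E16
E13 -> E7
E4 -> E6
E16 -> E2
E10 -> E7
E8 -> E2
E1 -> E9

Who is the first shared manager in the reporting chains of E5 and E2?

E7

E5's chain of managers is E13, E7, E9, E11. E2's chain of managers is E7, E9, E11. The first manager that appears in both chains is E7.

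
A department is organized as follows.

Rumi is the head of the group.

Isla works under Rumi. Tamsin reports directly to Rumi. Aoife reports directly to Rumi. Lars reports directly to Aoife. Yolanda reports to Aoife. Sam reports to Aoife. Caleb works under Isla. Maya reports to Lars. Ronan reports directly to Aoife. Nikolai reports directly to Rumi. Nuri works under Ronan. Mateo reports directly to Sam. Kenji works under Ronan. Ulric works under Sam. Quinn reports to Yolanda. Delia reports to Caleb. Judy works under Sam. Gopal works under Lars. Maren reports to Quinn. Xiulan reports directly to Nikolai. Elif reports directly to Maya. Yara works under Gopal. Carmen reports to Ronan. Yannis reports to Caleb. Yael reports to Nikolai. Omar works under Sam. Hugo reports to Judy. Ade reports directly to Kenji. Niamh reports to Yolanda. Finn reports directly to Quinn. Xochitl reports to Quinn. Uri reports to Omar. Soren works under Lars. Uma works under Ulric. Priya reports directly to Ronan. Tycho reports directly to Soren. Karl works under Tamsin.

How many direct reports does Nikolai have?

2

Nikolai directly manages Xiulan, Yael. That is 2 direct reports.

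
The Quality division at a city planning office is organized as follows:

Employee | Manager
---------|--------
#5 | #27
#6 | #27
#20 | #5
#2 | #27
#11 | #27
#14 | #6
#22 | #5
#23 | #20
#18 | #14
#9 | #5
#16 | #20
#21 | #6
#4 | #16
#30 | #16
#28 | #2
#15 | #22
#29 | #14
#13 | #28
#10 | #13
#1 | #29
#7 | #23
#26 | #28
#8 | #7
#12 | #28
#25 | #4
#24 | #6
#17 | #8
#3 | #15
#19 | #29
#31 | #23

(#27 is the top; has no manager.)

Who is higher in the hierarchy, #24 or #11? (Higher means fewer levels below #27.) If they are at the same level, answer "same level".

#24 is 2 levels below #27; #11 is 1. #11 is higher.

#11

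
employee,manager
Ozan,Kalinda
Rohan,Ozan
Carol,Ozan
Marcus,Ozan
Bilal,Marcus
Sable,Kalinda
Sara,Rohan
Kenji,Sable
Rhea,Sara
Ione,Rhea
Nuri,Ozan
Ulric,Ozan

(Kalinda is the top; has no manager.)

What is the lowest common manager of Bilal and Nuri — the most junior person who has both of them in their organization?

Bilal's chain of managers is Marcus, Ozan, Kalinda. Nuri's chain of managers is Ozan, Kalinda. The first manager that appears in both chains is Ozan.

Ozan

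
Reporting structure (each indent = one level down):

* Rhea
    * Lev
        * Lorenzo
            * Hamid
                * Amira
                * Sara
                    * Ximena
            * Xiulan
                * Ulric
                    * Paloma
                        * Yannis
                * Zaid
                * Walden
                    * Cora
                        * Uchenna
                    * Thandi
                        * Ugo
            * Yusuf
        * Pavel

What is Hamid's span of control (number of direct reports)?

2

Hamid directly manages Amira, Sara. That is 2 direct reports.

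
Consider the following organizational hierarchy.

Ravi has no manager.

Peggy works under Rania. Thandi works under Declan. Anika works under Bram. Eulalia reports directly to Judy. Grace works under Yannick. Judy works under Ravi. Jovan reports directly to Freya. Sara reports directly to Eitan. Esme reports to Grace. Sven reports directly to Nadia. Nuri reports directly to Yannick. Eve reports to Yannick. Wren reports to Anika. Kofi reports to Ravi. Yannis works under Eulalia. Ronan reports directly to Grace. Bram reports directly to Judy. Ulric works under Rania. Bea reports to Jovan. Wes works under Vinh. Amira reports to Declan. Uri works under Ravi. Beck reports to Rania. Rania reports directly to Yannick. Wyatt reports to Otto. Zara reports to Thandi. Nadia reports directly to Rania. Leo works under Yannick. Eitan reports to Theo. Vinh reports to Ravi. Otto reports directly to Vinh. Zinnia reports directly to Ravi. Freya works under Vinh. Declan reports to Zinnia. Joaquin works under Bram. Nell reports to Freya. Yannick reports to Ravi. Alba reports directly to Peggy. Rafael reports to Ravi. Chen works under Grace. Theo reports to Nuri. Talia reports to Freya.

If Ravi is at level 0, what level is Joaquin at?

3

Chain from Joaquin up to Ravi: Joaquin → Bram → Judy → Ravi. That is 3 steps up, so Joaquin is 3 levels below Ravi.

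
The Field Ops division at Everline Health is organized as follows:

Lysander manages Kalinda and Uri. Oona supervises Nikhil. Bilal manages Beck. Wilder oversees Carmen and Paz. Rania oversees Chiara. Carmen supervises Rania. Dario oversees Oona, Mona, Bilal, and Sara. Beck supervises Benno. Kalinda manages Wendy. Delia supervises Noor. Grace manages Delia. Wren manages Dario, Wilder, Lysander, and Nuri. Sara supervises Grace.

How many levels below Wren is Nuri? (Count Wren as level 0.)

Chain from Nuri up to Wren: Nuri → Wren. That is 1 step up, so Nuri is 1 level below Wren.

1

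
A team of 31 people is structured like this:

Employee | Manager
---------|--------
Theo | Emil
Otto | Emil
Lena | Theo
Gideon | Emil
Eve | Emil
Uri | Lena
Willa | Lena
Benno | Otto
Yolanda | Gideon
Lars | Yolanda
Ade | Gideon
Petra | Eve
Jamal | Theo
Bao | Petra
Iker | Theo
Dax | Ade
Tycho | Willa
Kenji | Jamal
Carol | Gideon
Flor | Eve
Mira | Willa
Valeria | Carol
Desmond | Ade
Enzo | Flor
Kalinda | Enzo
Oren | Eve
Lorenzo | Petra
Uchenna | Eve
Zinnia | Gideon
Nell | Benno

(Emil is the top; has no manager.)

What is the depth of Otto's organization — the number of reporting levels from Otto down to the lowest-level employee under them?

2

The longest chain under Otto runs Otto → Benno → Nell, which is 2 levels below Otto.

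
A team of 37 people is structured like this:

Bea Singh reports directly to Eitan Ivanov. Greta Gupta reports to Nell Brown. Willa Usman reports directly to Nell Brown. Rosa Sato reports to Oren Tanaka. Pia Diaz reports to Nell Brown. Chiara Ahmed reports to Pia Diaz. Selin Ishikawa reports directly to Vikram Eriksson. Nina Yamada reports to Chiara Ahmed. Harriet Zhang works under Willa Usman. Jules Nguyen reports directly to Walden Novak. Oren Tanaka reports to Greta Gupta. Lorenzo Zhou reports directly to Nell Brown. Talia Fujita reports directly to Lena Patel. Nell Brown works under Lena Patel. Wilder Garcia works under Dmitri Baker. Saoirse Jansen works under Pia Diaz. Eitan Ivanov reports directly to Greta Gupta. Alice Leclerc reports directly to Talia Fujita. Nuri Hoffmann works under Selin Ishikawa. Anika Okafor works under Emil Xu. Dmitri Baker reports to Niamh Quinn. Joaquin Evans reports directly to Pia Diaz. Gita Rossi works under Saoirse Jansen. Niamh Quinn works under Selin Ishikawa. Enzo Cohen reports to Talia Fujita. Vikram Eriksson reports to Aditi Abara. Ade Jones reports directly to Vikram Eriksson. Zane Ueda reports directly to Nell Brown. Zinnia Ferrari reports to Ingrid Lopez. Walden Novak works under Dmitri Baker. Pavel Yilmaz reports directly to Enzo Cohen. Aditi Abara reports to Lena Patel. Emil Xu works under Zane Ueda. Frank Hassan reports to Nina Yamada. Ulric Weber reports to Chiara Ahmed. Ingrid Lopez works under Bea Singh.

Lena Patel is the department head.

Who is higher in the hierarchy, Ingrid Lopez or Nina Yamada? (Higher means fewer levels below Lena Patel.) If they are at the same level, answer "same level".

Nina Yamada

Ingrid Lopez is 5 levels below Lena Patel; Nina Yamada is 4. Nina Yamada is higher.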